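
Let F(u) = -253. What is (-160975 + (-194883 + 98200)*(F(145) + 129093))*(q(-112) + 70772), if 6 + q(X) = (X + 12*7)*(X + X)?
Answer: -959646857865410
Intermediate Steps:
q(X) = -6 + 2*X*(84 + X) (q(X) = -6 + (X + 12*7)*(X + X) = -6 + (X + 84)*(2*X) = -6 + (84 + X)*(2*X) = -6 + 2*X*(84 + X))
(-160975 + (-194883 + 98200)*(F(145) + 129093))*(q(-112) + 70772) = (-160975 + (-194883 + 98200)*(-253 + 129093))*((-6 + 2*(-112)**2 + 168*(-112)) + 70772) = (-160975 - 96683*128840)*((-6 + 2*12544 - 18816) + 70772) = (-160975 - 12456637720)*((-6 + 25088 - 18816) + 70772) = -12456798695*(6266 + 70772) = -12456798695*77038 = -959646857865410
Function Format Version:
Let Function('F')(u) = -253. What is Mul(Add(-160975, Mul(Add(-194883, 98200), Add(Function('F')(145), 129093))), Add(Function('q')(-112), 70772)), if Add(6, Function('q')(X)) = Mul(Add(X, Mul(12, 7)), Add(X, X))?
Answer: -959646857865410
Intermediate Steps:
Function('q')(X) = Add(-6, Mul(2, X, Add(84, X))) (Function('q')(X) = Add(-6, Mul(Add(X, Mul(12, 7)), Add(X, X))) = Add(-6, Mul(Add(X, 84), Mul(2, X))) = Add(-6, Mul(Add(84, X), Mul(2, X))) = Add(-6, Mul(2, X, Add(84, X))))
Mul(Add(-160975, Mul(Add(-194883, 98200), Add(Function('F')(145), 129093))), Add(Function('q')(-112), 70772)) = Mul(Add(-160975, Mul(Add(-194883, 98200), Add(-253, 129093))), Add(Add(-6, Mul(2, Pow(-112, 2)), Mul(168, -112)), 70772)) = Mul(Add(-160975, Mul(-96683, 128840)), Add(Add(-6, Mul(2, 12544), -18816), 70772)) = Mul(Add(-160975, -12456637720), Add(Add(-6, 25088, -18816), 70772)) = Mul(-12456798695, Add(6266, 70772)) = Mul(-12456798695, 77038) = -959646857865410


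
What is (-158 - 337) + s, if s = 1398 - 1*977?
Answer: -74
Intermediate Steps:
s = 421 (s = 1398 - 977 = 421)
(-158 - 337) + s = (-158 - 337) + 421 = -495 + 421 = -74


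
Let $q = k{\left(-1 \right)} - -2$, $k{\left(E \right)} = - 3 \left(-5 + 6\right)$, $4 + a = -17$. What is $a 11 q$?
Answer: $231$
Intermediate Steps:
$a = -21$ ($a = -4 - 17 = -21$)
$k{\left(E \right)} = -3$ ($k{\left(E \right)} = \left(-3\right) 1 = -3$)
$q = -1$ ($q = -3 - -2 = -3 + 2 = -1$)
$a 11 q = \left(-21\right) 11 \left(-1\right) = \left(-231\right) \left(-1\right) = 231$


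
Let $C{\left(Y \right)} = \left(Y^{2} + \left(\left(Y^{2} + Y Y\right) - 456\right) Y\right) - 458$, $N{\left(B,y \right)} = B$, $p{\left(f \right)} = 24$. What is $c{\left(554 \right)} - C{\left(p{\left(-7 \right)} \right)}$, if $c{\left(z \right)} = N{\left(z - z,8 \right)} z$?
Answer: $-16822$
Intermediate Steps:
$C{\left(Y \right)} = -458 + Y^{2} + Y \left(-456 + 2 Y^{2}\right)$ ($C{\left(Y \right)} = \left(Y^{2} + \left(\left(Y^{2} + Y^{2}\right) - 456\right) Y\right) - 458 = \left(Y^{2} + \left(2 Y^{2} - 456\right) Y\right) - 458 = \left(Y^{2} + \left(-456 + 2 Y^{2}\right) Y\right) - 458 = \left(Y^{2} + Y \left(-456 + 2 Y^{2}\right)\right) - 458 = -458 + Y^{2} + Y \left(-456 + 2 Y^{2}\right)$)
$c{\left(z \right)} = 0$ ($c{\left(z \right)} = \left(z - z\right) z = 0 z = 0$)
$c{\left(554 \right)} - C{\left(p{\left(-7 \right)} \right)} = 0 - \left(-458 + 24^{2} - 10944 + 2 \cdot 24^{3}\right) = 0 - \left(-458 + 576 - 10944 + 2 \cdot 13824\right) = 0 - \left(-458 + 576 - 10944 + 27648\right) = 0 - 16822 = -16822$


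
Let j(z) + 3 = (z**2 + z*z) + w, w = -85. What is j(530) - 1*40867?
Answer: 520845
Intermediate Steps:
j(z) = -88 + 2*z**2 (j(z) = -3 + ((z**2 + z*z) - 85) = -3 + ((z**2 + z**2) - 85) = -3 + (2*z**2 - 85) = -3 + (-85 + 2*z**2) = -88 + 2*z**2)
j(530) - 1*40867 = (-88 + 2*530**2) - 1*40867 = (-88 + 2*280900) - 40867 = (-88 + 561800) - 40867 = 561712 - 40867 = 520845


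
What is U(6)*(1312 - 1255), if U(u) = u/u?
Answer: 57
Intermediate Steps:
U(u) = 1
U(6)*(1312 - 1255) = 1*(1312 - 1255) = 1*57 = 57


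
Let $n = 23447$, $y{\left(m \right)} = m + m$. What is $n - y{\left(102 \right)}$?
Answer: $23243$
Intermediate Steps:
$y{\left(m \right)} = 2 m$
$n - y{\left(102 \right)} = 23447 - 2 \cdot 102 = 23447 - 204 = 23243$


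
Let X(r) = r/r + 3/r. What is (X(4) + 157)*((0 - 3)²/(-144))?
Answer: -635/64 ≈ -9.9219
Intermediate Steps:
X(r) = 1 + 3/r
(X(4) + 157)*((0 - 3)²/(-144)) = ((3 + 4)/4 + 157)*((0 - 3)²/(-144)) = ((¼)*7 + 157)*((-3)²*(-1/144)) = (7/4 + 157)*(9*(-1/144)) = (635/4)*(-1/16) = -635/64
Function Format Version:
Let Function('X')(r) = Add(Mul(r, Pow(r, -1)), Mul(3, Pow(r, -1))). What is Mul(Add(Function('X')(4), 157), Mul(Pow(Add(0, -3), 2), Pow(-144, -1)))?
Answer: Rational(-635, 64) ≈ -9.9219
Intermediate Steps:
Function('X')(r) = Add(1, Mul(3, Pow(r, -1)))
Mul(Add(Function('X')(4), 157), Mul(Pow(Add(0, -3), 2), Pow(-144, -1))) = Mul(Add(Mul(Pow(4, -1), Add(3, 4)), 157), Mul(Pow(Add(0, -3), 2), Pow(-144, -1))) = Mul(Add(Mul(Rational(1, 4), 7), 157), Mul(Pow(-3, 2), Rational(-1, 144))) = Mul(Add(Rational(7, 4), 157), Mul(9, Rational(-1, 144))) = Mul(Rational(635, 4), Rational(-1, 16)) = Rational(-635, 64)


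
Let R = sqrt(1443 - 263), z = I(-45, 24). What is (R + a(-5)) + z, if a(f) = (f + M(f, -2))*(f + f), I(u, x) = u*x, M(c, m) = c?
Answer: -980 + 2*sqrt(295) ≈ -945.65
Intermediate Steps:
z = -1080 (z = -45*24 = -1080)
a(f) = 4*f**2 (a(f) = (f + f)*(f + f) = (2*f)*(2*f) = 4*f**2)
R = 2*sqrt(295) (R = sqrt(1180) = 2*sqrt(295) ≈ 34.351)
(R + a(-5)) + z = (2*sqrt(295) + 4*(-5)**2) - 1080 = (2*sqrt(295) + 4*25) - 1080 = (2*sqrt(295) + 100) - 1080 = (100 + 2*sqrt(295)) - 1080 = -980 + 2*sqrt(295)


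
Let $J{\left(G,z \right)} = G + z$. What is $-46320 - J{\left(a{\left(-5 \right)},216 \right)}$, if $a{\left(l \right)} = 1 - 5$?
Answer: $-46532$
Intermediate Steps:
$a{\left(l \right)} = -4$ ($a{\left(l \right)} = 1 - 5 = -4$)
$-46320 - J{\left(a{\left(-5 \right)},216 \right)} = -46320 - \left(-4 + 216\right) = -46320 - 212 = -46532$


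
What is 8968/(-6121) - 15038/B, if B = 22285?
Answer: -291899478/136406485 ≈ -2.1399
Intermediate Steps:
8968/(-6121) - 15038/B = 8968/(-6121) - 15038/22285 = 8968*(-1/6121) - 15038*1/22285 = -8968/6121 - 15038/22285 = -291899478/136406485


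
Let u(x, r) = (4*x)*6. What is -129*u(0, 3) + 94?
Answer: 94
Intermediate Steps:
u(x, r) = 24*x
-129*u(0, 3) + 94 = -3096*0 + 94 = -129*0 + 94 = 0 + 94 = 94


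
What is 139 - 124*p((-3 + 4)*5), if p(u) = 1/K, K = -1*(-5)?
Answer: 571/5 ≈ 114.20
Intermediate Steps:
K = 5
p(u) = 1/5
139 - 124*p((-3 + 4)*5) = 139 - 124*1/5 = 139 - 124/5 = 571/5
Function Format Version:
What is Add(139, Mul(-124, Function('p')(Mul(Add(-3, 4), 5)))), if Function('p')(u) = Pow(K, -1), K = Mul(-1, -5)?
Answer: Rational(571, 5) ≈ 114.20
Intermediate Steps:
K = 5
Function('p')(u) = Rational(1, 5) (Function('p')(u) = Pow(5, -1) = Rational(1, 5))
Add(139, Mul(-124, Function('p')(Mul(Add(-3, 4), 5)))) = Add(139, Mul(-124, Rational(1, 5))) = Add(139, Rational(-124, 5)) = Rational(571, 5)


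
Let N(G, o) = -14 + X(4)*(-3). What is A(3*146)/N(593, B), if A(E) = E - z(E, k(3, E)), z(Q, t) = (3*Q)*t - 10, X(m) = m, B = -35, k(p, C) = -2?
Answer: -1538/13 ≈ -118.31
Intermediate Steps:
z(Q, t) = -10 + 3*Q*t (z(Q, t) = 3*Q*t - 10 = -10 + 3*Q*t)
A(E) = 10 + 7*E (A(E) = E - (-10 + 3*E*(-2)) = E - (-10 - 6*E) = E + (10 + 6*E) = 10 + 7*E)
N(G, o) = -26 (N(G, o) = -14 + 4*(-3) = -14 - 12 = -26)
A(3*146)/N(593, B) = (10 + 7*(3*146))/(-26) = (10 + 7*438)*(-1/26) = (10 + 3066)*(-1/26) = 3076*(-1/26) = -1538/13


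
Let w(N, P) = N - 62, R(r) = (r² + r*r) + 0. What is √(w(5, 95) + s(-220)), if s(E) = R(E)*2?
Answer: √193543 ≈ 439.94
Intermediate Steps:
R(r) = 2*r² (R(r) = (r² + r²) + 0 = 2*r² + 0 = 2*r²)
s(E) = 4*E² (s(E) = (2*E²)*2 = 4*E²)
w(N, P) = -62 + N
√(w(5, 95) + s(-220)) = √((-62 + 5) + 4*(-220)²) = √(-57 + 4*48400) = √(-57 + 193600) = √193543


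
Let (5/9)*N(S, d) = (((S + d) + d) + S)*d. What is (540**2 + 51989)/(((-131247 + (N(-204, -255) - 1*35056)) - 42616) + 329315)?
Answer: 343589/541758 ≈ 0.63421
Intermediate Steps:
N(S, d) = 9*d*(2*S + 2*d)/5 (N(S, d) = 9*((((S + d) + d) + S)*d)/5 = 9*(((S + 2*d) + S)*d)/5 = 9*((2*S + 2*d)*d)/5 = 9*(d*(2*S + 2*d))/5 = 9*d*(2*S + 2*d)/5)
(540**2 + 51989)/(((-131247 + (N(-204, -255) - 1*35056)) - 42616) + 329315) = (540**2 + 51989)/(((-131247 + ((18/5)*(-255)*(-204 - 255) - 1*35056)) - 42616) + 329315) = (291600 + 51989)/(((-131247 + ((18/5)*(-255)*(-459) - 35056)) - 42616) + 329315) = 343589/(((-131247 + (421362 - 35056)) - 42616) + 329315) = 343589/(((-131247 + 386306) - 42616) + 329315) = 343589/((255059 - 42616) + 329315) = 343589/(212443 + 329315) = 343589/541758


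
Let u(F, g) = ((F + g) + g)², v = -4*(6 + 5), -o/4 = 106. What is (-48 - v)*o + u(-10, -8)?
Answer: 2372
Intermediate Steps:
o = -424 (o = -4*106 = -424)
v = -44 (v = -4*11 = -44)
u(F, g) = (F + 2*g)²
(-48 - v)*o + u(-10, -8) = (-48 - 1*(-44))*(-424) + (-10 + 2*(-8))² = (-48 + 44)*(-424) + (-10 - 16)² = -4*(-424) + (-26)² = 1696 + 676 = 2372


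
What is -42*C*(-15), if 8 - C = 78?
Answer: -44100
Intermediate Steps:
C = -70 (C = 8 - 1*78 = 8 - 78 = -70)
-42*C*(-15) = -42*(-70)*(-15) = 2940*(-15) = -44100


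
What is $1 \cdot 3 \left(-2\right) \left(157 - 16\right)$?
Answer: $-846$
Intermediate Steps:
$1 \cdot 3 \left(-2\right) \left(157 - 16\right) = 3 \left(-2\right) 141 = \left(-6\right) 141 = -846$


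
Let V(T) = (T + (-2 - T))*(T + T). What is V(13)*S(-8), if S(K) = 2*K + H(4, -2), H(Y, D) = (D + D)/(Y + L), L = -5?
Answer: 624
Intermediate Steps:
H(Y, D) = 2*D/(-5 + Y) (H(Y, D) = (D + D)/(Y - 5) = (2*D)/(-5 + Y) = 2*D/(-5 + Y))
S(K) = 4 + 2*K (S(K) = 2*K + 2*(-2)/(-5 + 4) = 2*K + 2*(-2)/(-1) = 2*K + 2*(-2)*(-1) = 2*K + 4 = 4 + 2*K)
V(T) = -4*T
V(13)*S(-8) = (-4*13)*(4 + 2*(-8)) = -52*(4 - 16) = -52*(-12) = 624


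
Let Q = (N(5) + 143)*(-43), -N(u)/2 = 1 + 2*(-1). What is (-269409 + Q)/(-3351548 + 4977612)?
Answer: -68911/406516 ≈ -0.16952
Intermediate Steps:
N(u) = 2 (N(u) = -2*(1 + 2*(-1)) = -2*(1 - 2) = -2*(-1) = 2)
Q = -6235 (Q = (2 + 143)*(-43) = 145*(-43) = -6235)
(-269409 + Q)/(-3351548 + 4977612) = (-269409 - 6235)/(-3351548 + 4977612) = -275644/1626064 = -275644*1/1626064 = -68911/406516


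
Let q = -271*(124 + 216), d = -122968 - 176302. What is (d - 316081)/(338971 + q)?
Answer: -205117/82277 ≈ -2.4930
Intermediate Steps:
d = -299270
q = -92140 (q = -271*340 = -92140)
(d - 316081)/(338971 + q) = (-299270 - 316081)/(338971 - 92140) = -615351/246831 = -615351*1/246831 = -205117/82277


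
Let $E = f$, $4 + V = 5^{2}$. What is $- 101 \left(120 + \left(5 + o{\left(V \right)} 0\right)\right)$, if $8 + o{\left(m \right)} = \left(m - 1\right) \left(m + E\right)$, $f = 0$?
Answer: $-12625$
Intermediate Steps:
$V = 21$ ($V = -4 + 5^{2} = -4 + 25 = 21$)
$E = 0$
$o{\left(m \right)} = -8 + m \left(-1 + m\right)$ ($o{\left(m \right)} = -8 + \left(m - 1\right) \left(m + 0\right) = -8 + \left(-1 + m\right) m = -8 + m \left(-1 + m\right)$)
$- 101 \left(120 + \left(5 + o{\left(V \right)} 0\right)\right) = - 101 \left(120 + \left(5 + \left(-8 + 21^{2} - 21\right) 0\right)\right) = - 101 \left(120 + \left(5 + \left(-8 + 441 - 21\right) 0\right)\right) = - 101 \left(120 + \left(5 + 412 \cdot 0\right)\right) = - 101 \left(120 + \left(5 + 0\right)\right) = - 101 \left(120 + 5\right) = \left(-101\right) 125 = -12625$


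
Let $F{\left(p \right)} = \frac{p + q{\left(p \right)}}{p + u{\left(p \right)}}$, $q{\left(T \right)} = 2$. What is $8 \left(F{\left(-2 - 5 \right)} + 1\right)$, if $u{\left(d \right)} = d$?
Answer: $\frac{76}{7} \approx 10.857$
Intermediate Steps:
$F{\left(p \right)} = \frac{2 + p}{2 p}$ ($F{\left(p \right)} = \frac{p + 2}{p + p} = \frac{2 + p}{2 p}$)
$8 \left(F{\left(-2 - 5 \right)} + 1\right) = 8 \left(\frac{2 - 7}{2 \left(-2 - 5\right)} + 1\right) = 8 \left(\frac{2 - 7}{2 \left(-7\right)} + 1\right) = 8 \left(\frac{1}{2} \left(- \frac{1}{7}\right) \left(-5\right) + 1\right) = 8 \left(\frac{5}{14} + 1\right) = 8 \cdot \frac{19}{14} = \frac{76}{7}$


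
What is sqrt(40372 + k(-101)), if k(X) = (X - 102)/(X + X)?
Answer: sqrt(1647380094)/202 ≈ 200.93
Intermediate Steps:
k(X) = (-102 + X)/(2*X) (k(X) = (-102 + X)/((2*X)) = (-102 + X)*(1/(2*X)) = (-102 + X)/(2*X))
sqrt(40372 + k(-101)) = sqrt(40372 + (1/2)*(-102 - 101)/(-101)) = sqrt(40372 + (1/2)*(-1/101)*(-203)) = sqrt(40372 + 203/202) = sqrt(8155347/202) = sqrt(1647380094)/202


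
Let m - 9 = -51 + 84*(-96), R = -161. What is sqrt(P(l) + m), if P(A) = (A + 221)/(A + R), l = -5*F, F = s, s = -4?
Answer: I*sqrt(161189367)/141 ≈ 90.043*I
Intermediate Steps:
F = -4
l = 20 (l = -5*(-4) = 20)
P(A) = (221 + A)/(-161 + A) (P(A) = (A + 221)/(A - 161) = (221 + A)/(-161 + A))
m = -8106 (m = 9 + (-51 + 84*(-96)) = 9 + (-51 - 8064) = 9 - 8115 = -8106)
sqrt(P(l) + m) = sqrt((221 + 20)/(-161 + 20) - 8106) = sqrt(241/(-141) - 8106) = sqrt(-1/141*241 - 8106) = sqrt(-241/141 - 8106) = sqrt(-1143187/141) = I*sqrt(161189367)/141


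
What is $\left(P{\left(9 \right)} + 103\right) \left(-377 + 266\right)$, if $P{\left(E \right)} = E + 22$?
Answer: $-14874$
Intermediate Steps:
$P{\left(E \right)} = 22 + E$
$\left(P{\left(9 \right)} + 103\right) \left(-377 + 266\right) = \left(\left(22 + 9\right) + 103\right) \left(-377 + 266\right) = \left(31 + 103\right) \left(-111\right) = 134 \left(-111\right) = -14874$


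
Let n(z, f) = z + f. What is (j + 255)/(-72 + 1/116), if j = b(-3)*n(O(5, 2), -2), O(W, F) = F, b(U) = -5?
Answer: -29580/8351 ≈ -3.5421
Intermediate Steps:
n(z, f) = f + z
j = 0 (j = -5*(-2 + 2) = -5*0 = 0)
(j + 255)/(-72 + 1/116) = (0 + 255)/(-72 + 1/116) = 255/(-72 + 1/116) = 255/(-8351/116) = 255*(-116/8351) = -29580/8351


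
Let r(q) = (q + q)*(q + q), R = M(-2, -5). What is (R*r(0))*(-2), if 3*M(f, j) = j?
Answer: 0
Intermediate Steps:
M(f, j) = j/3
R = -5/3 (R = (1/3)*(-5) = -5/3 ≈ -1.6667)
r(q) = 4*q**2 (r(q) = (2*q)*(2*q) = 4*q**2)
(R*r(0))*(-2) = -20*0**2/3*(-2) = -20*0/3*(-2) = -5/3*0*(-2) = 0*(-2) = 0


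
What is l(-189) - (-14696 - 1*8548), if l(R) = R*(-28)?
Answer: 28536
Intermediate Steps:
l(R) = -28*R
l(-189) - (-14696 - 1*8548) = -28*(-189) - (-14696 - 1*8548) = 5292 - (-14696 - 8548) = 5292 - 1*(-23244) = 5292 + 23244 = 28536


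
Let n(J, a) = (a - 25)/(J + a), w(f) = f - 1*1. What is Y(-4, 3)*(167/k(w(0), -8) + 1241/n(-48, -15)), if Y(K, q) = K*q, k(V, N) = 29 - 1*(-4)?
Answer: -2586719/110 ≈ -23516.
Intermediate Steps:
w(f) = -1 + f (w(f) = f - 1 = -1 + f)
n(J, a) = (-25 + a)/(J + a)
k(V, N) = 33 (k(V, N) = 29 + 4 = 33)
Y(-4, 3)*(167/k(w(0), -8) + 1241/n(-48, -15)) = (-4*3)*(167/33 + 1241/(((-25 - 15)/(-48 - 15)))) = -12*(167*(1/33) + 1241/((-40/(-63)))) = -12*(167/33 + 1241/((-1/63*(-40)))) = -12*(167/33 + 1241/(40/63)) = -12*(167/33 + 1241*(63/40)) = -12*(167/33 + 78183/40) = -12*2586719/1320 = -2586719/110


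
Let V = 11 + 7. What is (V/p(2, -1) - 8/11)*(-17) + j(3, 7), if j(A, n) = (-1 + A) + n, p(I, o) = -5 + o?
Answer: 796/11 ≈ 72.364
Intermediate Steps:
V = 18
j(A, n) = -1 + A + n
(V/p(2, -1) - 8/11)*(-17) + j(3, 7) = (18/(-5 - 1) - 8/11)*(-17) + (-1 + 3 + 7) = (18/(-6) - 8*1/11)*(-17) + 9 = (18*(-⅙) - 8/11)*(-17) + 9 = (-3 - 8/11)*(-17) + 9 = -41/11*(-17) + 9 = 697/11 + 9 = 796/11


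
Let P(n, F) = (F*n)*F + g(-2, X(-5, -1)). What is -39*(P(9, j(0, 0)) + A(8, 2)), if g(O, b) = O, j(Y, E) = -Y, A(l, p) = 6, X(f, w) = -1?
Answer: -156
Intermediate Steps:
P(n, F) = -2 + n*F**2 (P(n, F) = (F*n)*F - 2 = n*F**2 - 2 = -2 + n*F**2)
-39*(P(9, j(0, 0)) + A(8, 2)) = -39*((-2 + 9*(-1*0)**2) + 6) = -39*((-2 + 9*0**2) + 6) = -39*((-2 + 9*0) + 6) = -39*((-2 + 0) + 6) = -39*(-2 + 6) = -39*4 = -156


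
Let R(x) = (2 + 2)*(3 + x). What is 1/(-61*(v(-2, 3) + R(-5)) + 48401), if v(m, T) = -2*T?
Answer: 1/49255 ≈ 2.0303e-5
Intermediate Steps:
R(x) = 12 + 4*x (R(x) = 4*(3 + x) = 12 + 4*x)
1/(-61*(v(-2, 3) + R(-5)) + 48401) = 1/(-61*(-2*3 + (12 + 4*(-5))) + 48401) = 1/(-61*(-6 + (12 - 20)) + 48401) = 1/(-61*(-6 - 8) + 48401) = 1/(-61*(-14) + 48401) = 1/(854 + 48401) = 1/49255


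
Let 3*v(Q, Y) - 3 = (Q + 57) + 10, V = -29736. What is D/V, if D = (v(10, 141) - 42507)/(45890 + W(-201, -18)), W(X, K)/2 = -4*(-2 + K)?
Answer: 127441/4108028400 ≈ 3.1022e-5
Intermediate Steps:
W(X, K) = 16 - 8*K (W(X, K) = 2*(-4*(-2 + K)) = 2*(8 - 4*K) = 16 - 8*K)
v(Q, Y) = 70/3 + Q/3 (v(Q, Y) = 1 + ((Q + 57) + 10)/3 = 1 + ((57 + Q) + 10)/3 = 1 + (67 + Q)/3 = 1 + (67/3 + Q/3) = 70/3 + Q/3)
D = -127441/138150 (D = ((70/3 + (1/3)*10) - 42507)/(45890 + (16 - 8*(-18))) = ((70/3 + 10/3) - 42507)/(45890 + (16 + 144)) = (80/3 - 42507)/(45890 + 160) = -127441/3/46050 = -127441/3*1/46050 = -127441/138150 ≈ -0.92248)
D/V = -127441/138150/(-29736) = -127441/138150*(-1/29736) = 127441/4108028400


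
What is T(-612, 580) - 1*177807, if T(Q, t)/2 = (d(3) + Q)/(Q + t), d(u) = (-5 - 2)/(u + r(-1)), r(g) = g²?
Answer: -11377193/64 ≈ -1.7777e+5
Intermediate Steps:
d(u) = -7/(1 + u) (d(u) = (-5 - 2)/(u + (-1)²) = -7/(u + 1) = -7/(1 + u))
T(Q, t) = 2*(-7/4 + Q)/(Q + t) (T(Q, t) = 2*((-7/(1 + 3) + Q)/(Q + t)) = 2*((-7/4 + Q)/(Q + t)) = 2*(-7/4 + Q)/(Q + t))
T(-612, 580) - 1*177807 = (-7/2 + 2*(-612))/(-612 + 580) - 1*177807 = (-7/2 - 1224)/(-32) - 177807 = -1/32*(-2455/2) - 177807 = 2455/64 - 177807 = -11377193/64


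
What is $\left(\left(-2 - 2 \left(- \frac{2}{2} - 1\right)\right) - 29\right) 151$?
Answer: $-4077$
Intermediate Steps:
$\left(\left(-2 - 2 \left(- \frac{2}{2} - 1\right)\right) - 29\right) 151 = \left(\left(-2 - 2 \left(\left(-2\right) \frac{1}{2} - 1\right)\right) - 29\right) 151 = \left(\left(-2 - 2 \left(-1 - 1\right)\right) - 29\right) 151 = \left(\left(-2 - -4\right) - 29\right) 151 = \left(\left(-2 + 4\right) - 29\right) 151 = \left(2 - 29\right) 151 = \left(-27\right) 151 = -4077$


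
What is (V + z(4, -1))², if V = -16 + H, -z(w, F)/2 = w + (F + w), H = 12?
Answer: 324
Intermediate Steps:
z(w, F) = -4*w - 2*F (z(w, F) = -2*(w + (F + w)) = -2*(F + 2*w) = -4*w - 2*F)
V = -4 (V = -16 + 12 = -4)
(V + z(4, -1))² = (-4 + (-4*4 - 2*(-1)))² = (-4 + (-16 + 2))² = (-4 - 14)² = (-18)² = 324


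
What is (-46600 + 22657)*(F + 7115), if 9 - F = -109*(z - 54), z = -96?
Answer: 220898118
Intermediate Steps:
F = -16341 (F = 9 - (-109)*(-96 - 54) = 9 - (-109)*(-150) = 9 - 1*16350 = 9 - 16350 = -16341)
(-46600 + 22657)*(F + 7115) = (-46600 + 22657)*(-16341 + 7115) = -23943*(-9226) = 220898118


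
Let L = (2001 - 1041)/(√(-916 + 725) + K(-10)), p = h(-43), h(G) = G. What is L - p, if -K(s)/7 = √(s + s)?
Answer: (-960*I - 602*√5 + 43*√191)/(√191 - 14*√5) ≈ 43.0 + 54.905*I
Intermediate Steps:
K(s) = -7*√2*√s (K(s) = -7*√(s + s) = -7*√2*√s)
p = -43
L = 960/(I*√191 - 14*I*√5) (L = (2001 - 1041)/(√(-916 + 725) - 7*√2*√(-10)) = 960/(√(-191) - 7*√2*I*√10) = 960/(I*√191 - 14*I*√5) ≈ 54.905*I)
L - p = 960*I/(-√191 + 14*√5) - 1*(-43) = 960*I/(-√191 + 14*√5) + 43 = 43 + 960*I/(-√191 + 14*√5)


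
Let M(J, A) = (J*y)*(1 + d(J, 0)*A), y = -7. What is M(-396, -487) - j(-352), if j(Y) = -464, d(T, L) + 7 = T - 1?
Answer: 545388692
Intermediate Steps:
d(T, L) = -8 + T (d(T, L) = -7 + (T - 1) = -7 + (-1 + T) = -8 + T)
M(J, A) = -7*J*(1 + A*(-8 + J)) (M(J, A) = (J*(-7))*(1 + (-8 + J)*A) = (-7*J)*(1 + A*(-8 + J)) = -7*J*(1 + A*(-8 + J)))
M(-396, -487) - j(-352) = -7*(-396)*(1 - 487*(-8 - 396)) - 1*(-464) = -7*(-396)*(1 - 487*(-404)) + 464 = -7*(-396)*(1 + 196748) + 464 = -7*(-396)*196749 + 464 = 545388228 + 464 = 545388692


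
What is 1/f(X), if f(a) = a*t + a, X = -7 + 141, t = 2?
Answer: 1/402 ≈ 0.0024876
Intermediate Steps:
X = 134
f(a) = 3*a (f(a) = a*2 + a = 2*a + a = 3*a)
1/f(X) = 1/(3*134) = 1/402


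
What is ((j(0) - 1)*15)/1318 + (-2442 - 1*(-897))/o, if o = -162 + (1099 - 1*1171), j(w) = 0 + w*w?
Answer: 169400/25701 ≈ 6.5912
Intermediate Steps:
j(w) = w² (j(w) = 0 + w² = w²)
o = -234 (o = -162 + (1099 - 1171) = -162 - 72 = -234)
((j(0) - 1)*15)/1318 + (-2442 - 1*(-897))/o = ((0² - 1)*15)/1318 + (-2442 - 1*(-897))/(-234) = ((0 - 1)*15)*(1/1318) + (-2442 + 897)*(-1/234) = -1*15*(1/1318) - 1545*(-1/234) = -15*1/1318 + 515/78 = -15/1318 + 515/78 = 169400/25701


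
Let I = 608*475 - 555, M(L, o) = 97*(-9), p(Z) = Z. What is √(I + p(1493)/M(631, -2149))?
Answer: 2*√6102182506/291 ≈ 536.88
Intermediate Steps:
M(L, o) = -873
I = 288245 (I = 288800 - 555 = 288245)
√(I + p(1493)/M(631, -2149)) = √(288245 + 1493/(-873)) = √(288245 + 1493*(-1/873)) = √(288245 - 1493/873) = √(251636392/873) = 2*√6102182506/291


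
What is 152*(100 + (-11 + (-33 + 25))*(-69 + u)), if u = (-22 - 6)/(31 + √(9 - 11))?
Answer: 209043320/963 - 80864*I*√2/963 ≈ 2.1708e+5 - 118.75*I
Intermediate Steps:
u = -28/(31 + I*√2) (u = -28/(31 + √(-2)) = -28/(31 + I*√2) ≈ -0.90135 + 0.041119*I)
152*(100 + (-11 + (-33 + 25))*(-69 + u)) = 152*(100 + (-11 + (-33 + 25))*(-69 + (-868/963 + 28*I*√2/963))) = 152*(100 + (-11 - 8)*(-67315/963 + 28*I*√2/963)) = 152*(100 - 19*(-67315/963 + 28*I*√2/963)) = 152*(100 + (1278985/963 - 532*I*√2/963)) = 152*(1375285/963 - 532*I*√2/963) = 209043320/963 - 80864*I*√2/963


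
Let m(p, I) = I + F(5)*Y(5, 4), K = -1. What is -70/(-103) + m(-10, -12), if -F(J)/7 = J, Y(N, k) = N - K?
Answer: -22796/103 ≈ -221.32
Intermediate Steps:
Y(N, k) = 1 + N (Y(N, k) = N - 1*(-1) = N + 1 = 1 + N)
F(J) = -7*J
m(p, I) = -210 + I (m(p, I) = I + (-7*5)*(1 + 5) = I - 35*6 = I - 210 = -210 + I)
-70/(-103) + m(-10, -12) = -70/(-103) + (-210 - 12) = -70*(-1)/103 - 222 = -10*(-7/103) - 222 = 70/103 - 222 = -22796/103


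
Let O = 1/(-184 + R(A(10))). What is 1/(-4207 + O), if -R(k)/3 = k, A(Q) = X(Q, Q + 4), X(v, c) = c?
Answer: -226/950783 ≈ -0.00023770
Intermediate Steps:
A(Q) = 4 + Q (A(Q) = Q + 4 = 4 + Q)
R(k) = -3*k
O = -1/226 (O = 1/(-184 - 3*(4 + 10)) = 1/(-184 - 3*14) = 1/(-184 - 42) = 1/(-226) = -1/226 ≈ -0.0044248)
1/(-4207 + O) = 1/(-4207 - 1/226) = 1/(-950783/226) = -226/950783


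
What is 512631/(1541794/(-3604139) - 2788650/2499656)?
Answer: -2309173938574940052/6952318422607 ≈ -3.3214e+5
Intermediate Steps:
512631/(1541794/(-3604139) - 2788650/2499656) = 512631/(1541794*(-1/3604139) - 2788650*1/2499656) = 512631/(-1541794/3604139 - 1394325/1249828) = 512631/(-6952318422607/4504553838092) = 512631*(-4504553838092/6952318422607) = -2309173938574940052/6952318422607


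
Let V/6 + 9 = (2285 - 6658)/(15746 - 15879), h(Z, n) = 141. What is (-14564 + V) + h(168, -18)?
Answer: -1899203/133 ≈ -14280.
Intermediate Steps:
V = 19056/133 (V = -54 + 6*((2285 - 6658)/(15746 - 15879)) = -54 + 6*(-4373/(-133)) = -54 + 6*(-4373*(-1/133)) = -54 + 6*(4373/133) = -54 + 26238/133 = 19056/133 ≈ 143.28)
(-14564 + V) + h(168, -18) = (-14564 + 19056/133) + 141 = -1917956/133 + 141 = -1899203/133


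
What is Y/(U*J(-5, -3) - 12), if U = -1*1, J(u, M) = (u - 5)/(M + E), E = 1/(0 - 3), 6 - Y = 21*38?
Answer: 264/5 ≈ 52.800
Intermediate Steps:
Y = -792 (Y = 6 - 21*38 = 6 - 1*798 = 6 - 798 = -792)
E = -1/3 (E = 1/(-3) = -1/3 ≈ -0.33333)
J(u, M) = (-5 + u)/(-1/3 + M) (J(u, M) = (u - 5)/(M - 1/3) = (-5 + u)/(-1/3 + M))
U = -1
Y/(U*J(-5, -3) - 12) = -792/(-3*(-5 - 5)/(-1 + 3*(-3)) - 12) = -792/(-3*(-10)/(-1 - 9) - 12) = -792/(-3*(-10)/(-10) - 12) = -792/(-3*(-1)*(-10)/10 - 12) = -792/(-1*3 - 12) = -792/(-3 - 12) = -792/(-15) = -792*(-1/15) = 264/5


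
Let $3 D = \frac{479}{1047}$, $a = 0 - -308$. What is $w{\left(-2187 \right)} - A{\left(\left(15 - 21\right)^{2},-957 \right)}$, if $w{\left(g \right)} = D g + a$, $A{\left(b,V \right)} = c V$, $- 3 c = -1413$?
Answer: $\frac{157301798}{349} \approx 4.5072 \cdot 10^{5}$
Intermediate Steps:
$a = 308$ ($a = 0 + 308 = 308$)
$c = 471$ ($c = \left(- \frac{1}{3}\right) \left(-1413\right) = 471$)
$A{\left(b,V \right)} = 471 V$
$D = \frac{479}{3141}$ ($D = \frac{479 \cdot \frac{1}{1047}}{3} = \frac{1}{3} \cdot \frac{479}{1047} = \frac{479}{3141} \approx 0.1525$)
$w{\left(g \right)} = 308 + \frac{479 g}{3141}$ ($w{\left(g \right)} = \frac{479 g}{3141} + 308 = 308 + \frac{479 g}{3141}$)
$w{\left(-2187 \right)} - A{\left(\left(15 - 21\right)^{2},-957 \right)} = \left(308 + \frac{479}{3141} \left(-2187\right)\right) - 471 \left(-957\right) = \left(308 - \frac{116397}{349}\right) - -450747 = - \frac{8905}{349} + 450747 = \frac{157301798}{349}$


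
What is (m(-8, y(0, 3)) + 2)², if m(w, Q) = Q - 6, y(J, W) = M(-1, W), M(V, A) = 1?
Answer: 9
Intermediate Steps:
y(J, W) = 1
m(w, Q) = -6 + Q
(m(-8, y(0, 3)) + 2)² = ((-6 + 1) + 2)² = (-5 + 2)² = (-3)² = 9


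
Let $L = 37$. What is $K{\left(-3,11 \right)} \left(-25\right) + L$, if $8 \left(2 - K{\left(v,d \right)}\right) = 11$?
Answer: $\frac{171}{8} \approx 21.375$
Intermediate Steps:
$K{\left(v,d \right)} = \frac{5}{8}$ ($K{\left(v,d \right)} = 2 - \frac{11}{8} = \frac{5}{8}$)
$K{\left(-3,11 \right)} \left(-25\right) + L = \frac{5}{8} \left(-25\right) + 37 = - \frac{125}{8} + 37 = \frac{171}{8}$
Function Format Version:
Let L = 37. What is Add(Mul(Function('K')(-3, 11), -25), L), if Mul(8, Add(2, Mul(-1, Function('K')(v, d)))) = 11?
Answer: Rational(171, 8) ≈ 21.375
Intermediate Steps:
Function('K')(v, d) = Rational(5, 8) (Function('K')(v, d) = Add(2, Mul(Rational(-1, 8), 11)) = Add(2, Rational(-11, 8)) = Rational(5, 8))
Add(Mul(Function('K')(-3, 11), -25), L) = Add(Mul(Rational(5, 8), -25), 37) = Add(Rational(-125, 8), 37) = Rational(171, 8)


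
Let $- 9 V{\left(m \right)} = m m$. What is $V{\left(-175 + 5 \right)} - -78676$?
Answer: $\frac{679184}{9} \approx 75465.0$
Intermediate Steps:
$V{\left(m \right)} = - \frac{m^{2}}{9}$ ($V{\left(m \right)} = - \frac{m m}{9} = - \frac{m^{2}}{9}$)
$V{\left(-175 + 5 \right)} - -78676 = - \frac{\left(-175 + 5\right)^{2}}{9} - -78676 = - \frac{\left(-170\right)^{2}}{9} + 78676 = \left(- \frac{1}{9}\right) 28900 + 78676 = - \frac{28900}{9} + 78676 = \frac{679184}{9}$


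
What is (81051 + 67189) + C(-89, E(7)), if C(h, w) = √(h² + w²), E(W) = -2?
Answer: 148240 + 5*√317 ≈ 1.4833e+5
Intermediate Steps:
(81051 + 67189) + C(-89, E(7)) = (81051 + 67189) + √((-89)² + (-2)²) = 148240 + √(7921 + 4) = 148240 + √7925 = 148240 + 5*√317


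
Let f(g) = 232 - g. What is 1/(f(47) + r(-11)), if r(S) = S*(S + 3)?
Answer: 1/273 ≈ 0.0036630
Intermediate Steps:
r(S) = S*(3 + S)
1/(f(47) + r(-11)) = 1/((232 - 1*47) - 11*(3 - 11)) = 1/((232 - 47) - 11*(-8)) = 1/(185 + 88) = 1/273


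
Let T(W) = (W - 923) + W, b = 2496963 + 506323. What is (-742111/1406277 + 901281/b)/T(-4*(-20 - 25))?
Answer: 961320835909/2377803490762986 ≈ 0.00040429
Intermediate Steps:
b = 3003286
T(W) = -923 + 2*W (T(W) = (-923 + W) + W = -923 + 2*W)
(-742111/1406277 + 901281/b)/T(-4*(-20 - 25)) = (-742111/1406277 + 901281/3003286)/(-923 + 2*(-4*(-20 - 25))) = (-742111*1/1406277 + 901281*(1/3003286))/(-923 + 2*(-4*(-45))) = (-742111/1406277 + 901281/3003286)/(-923 + 2*180) = -961320835909/(4223452026222*(-923 + 360)) = -961320835909/4223452026222/(-563) = -961320835909/4223452026222*(-1/563) = 961320835909/2377803490762986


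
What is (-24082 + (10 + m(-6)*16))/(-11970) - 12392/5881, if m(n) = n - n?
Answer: -1127468/11732595 ≈ -0.096097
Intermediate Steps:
m(n) = 0
(-24082 + (10 + m(-6)*16))/(-11970) - 12392/5881 = (-24082 + (10 + 0*16))/(-11970) - 12392/5881 = (-24082 + (10 + 0))*(-1/11970) - 12392*1/5881 = (-24082 + 10)*(-1/11970) - 12392/5881 = -24072*(-1/11970) - 12392/5881 = 4012/1995 - 12392/5881 = -1127468/11732595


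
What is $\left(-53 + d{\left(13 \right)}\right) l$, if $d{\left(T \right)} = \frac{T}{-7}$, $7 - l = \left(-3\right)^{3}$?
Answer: $- \frac{13056}{7} \approx -1865.1$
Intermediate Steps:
$l = 34$ ($l = 7 - \left(-3\right)^{3} = 7 - -27 = 7 + 27 = 34$)
$d{\left(T \right)} = - \frac{T}{7}$ ($d{\left(T \right)} = T \left(- \frac{1}{7}\right) = - \frac{T}{7}$)
$\left(-53 + d{\left(13 \right)}\right) l = \left(-53 - \frac{13}{7}\right) 34 = \left(- \frac{384}{7}\right) 34 = - \frac{13056}{7}$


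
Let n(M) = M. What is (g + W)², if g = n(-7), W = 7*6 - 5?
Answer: 900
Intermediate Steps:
W = 37 (W = 42 - 5 = 37)
g = -7
(g + W)² = (-7 + 37)² = 30² = 900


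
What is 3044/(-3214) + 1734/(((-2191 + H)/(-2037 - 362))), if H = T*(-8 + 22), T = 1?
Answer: 6681591268/3498439 ≈ 1909.9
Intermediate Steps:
H = 14 (H = 1*(-8 + 22) = 1*14 = 14)
3044/(-3214) + 1734/(((-2191 + H)/(-2037 - 362))) = 3044/(-3214) + 1734/(((-2191 + 14)/(-2037 - 362))) = 3044*(-1/3214) + 1734/((-2177/(-2399))) = -1522/1607 + 1734/((-2177*(-1/2399))) = -1522/1607 + 1734/(2177/2399) = -1522/1607 + 1734*(2399/2177) = -1522/1607 + 4159866/2177 = 6681591268/3498439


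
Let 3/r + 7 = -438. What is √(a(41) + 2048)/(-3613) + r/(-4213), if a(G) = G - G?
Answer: 3/1874785 - 32*√2/3613 ≈ -0.012524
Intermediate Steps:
a(G) = 0
r = -3/445 (r = 3/(-7 - 438) = 3/(-445) = 3*(-1/445) = -3/445 ≈ -0.0067416)
√(a(41) + 2048)/(-3613) + r/(-4213) = √(0 + 2048)/(-3613) - 3/445/(-4213) = √2048*(-1/3613) - 3/445*(-1/4213) = (32*√2)*(-1/3613) + 3/1874785 = -32*√2/3613 + 3/1874785 = 3/1874785 - 32*√2/3613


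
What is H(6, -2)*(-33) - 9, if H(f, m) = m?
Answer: 57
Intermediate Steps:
H(6, -2)*(-33) - 9 = -2*(-33) - 9 = 66 - 9 = 57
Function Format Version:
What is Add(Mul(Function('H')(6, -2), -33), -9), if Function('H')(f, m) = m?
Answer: 57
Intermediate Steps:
Add(Mul(Function('H')(6, -2), -33), -9) = Add(Mul(-2, -33), -9) = Add(66, -9) = 57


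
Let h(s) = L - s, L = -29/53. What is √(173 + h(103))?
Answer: 3*√21677/53 ≈ 8.3338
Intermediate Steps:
L = -29/53 (L = -29*1/53 = -29/53 ≈ -0.54717)
h(s) = -29/53 - s
√(173 + h(103)) = √(173 + (-29/53 - 1*103)) = √(173 + (-29/53 - 103)) = √(173 - 5488/53) = √(3681/53) = 3*√21677/53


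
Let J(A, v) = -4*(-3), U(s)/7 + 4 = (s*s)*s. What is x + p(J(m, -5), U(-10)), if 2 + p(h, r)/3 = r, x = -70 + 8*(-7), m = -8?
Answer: -21216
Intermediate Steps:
U(s) = -28 + 7*s**3 (U(s) = -28 + 7*((s*s)*s) = -28 + 7*(s**2*s) = -28 + 7*s**3)
J(A, v) = 12
x = -126 (x = -70 - 56 = -126)
p(h, r) = -6 + 3*r
x + p(J(m, -5), U(-10)) = -126 + (-6 + 3*(-28 + 7*(-10)**3)) = -126 + (-6 + 3*(-28 + 7*(-1000))) = -126 + (-6 + 3*(-28 - 7000)) = -126 + (-6 + 3*(-7028)) = -126 + (-6 - 21084) = -126 - 21090 = -21216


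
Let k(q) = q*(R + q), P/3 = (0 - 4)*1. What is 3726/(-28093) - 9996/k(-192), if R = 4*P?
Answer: -37709309/107877120 ≈ -0.34956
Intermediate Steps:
P = -12 (P = 3*((0 - 4)*1) = 3*(-4*1) = 3*(-4) = -12)
R = -48 (R = 4*(-12) = -48)
k(q) = q*(-48 + q)
3726/(-28093) - 9996/k(-192) = 3726/(-28093) - 9996*(-1/(192*(-48 - 192))) = 3726*(-1/28093) - 9996/((-192*(-240))) = -3726/28093 - 9996/46080 = -3726/28093 - 9996*1/46080 = -3726/28093 - 833/3840 = -37709309/107877120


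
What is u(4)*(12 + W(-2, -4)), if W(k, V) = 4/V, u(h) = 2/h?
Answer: 11/2 ≈ 5.5000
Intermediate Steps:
u(4)*(12 + W(-2, -4)) = (2/4)*(12 + 4/(-4)) = (2*(¼))*(12 + 4*(-¼)) = (12 - 1)/2 = (½)*11 = 11/2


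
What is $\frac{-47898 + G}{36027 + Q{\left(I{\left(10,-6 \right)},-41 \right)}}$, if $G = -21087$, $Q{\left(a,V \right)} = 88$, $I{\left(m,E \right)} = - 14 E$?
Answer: $- \frac{13797}{7223} \approx -1.9101$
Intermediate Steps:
$\frac{-47898 + G}{36027 + Q{\left(I{\left(10,-6 \right)},-41 \right)}} = \frac{-47898 - 21087}{36027 + 88} = - \frac{68985}{36115} = \left(-68985\right) \frac{1}{36115} = - \frac{13797}{7223}$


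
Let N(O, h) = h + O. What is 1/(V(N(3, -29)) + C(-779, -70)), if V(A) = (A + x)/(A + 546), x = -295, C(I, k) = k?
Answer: -520/36721 ≈ -0.014161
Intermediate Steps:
N(O, h) = O + h
V(A) = (-295 + A)/(546 + A) (V(A) = (A - 295)/(A + 546) = (-295 + A)/(546 + A))
1/(V(N(3, -29)) + C(-779, -70)) = 1/((-295 + (3 - 29))/(546 + (3 - 29)) - 70) = 1/((-295 - 26)/(546 - 26) - 70) = 1/(-321/520 - 70) = 1/(-36721/520) = -520/36721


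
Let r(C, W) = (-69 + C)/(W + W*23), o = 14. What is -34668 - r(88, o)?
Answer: -11648467/336 ≈ -34668.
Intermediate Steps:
r(C, W) = (-69 + C)/(24*W) (r(C, W) = (-69 + C)/(W + 23*W) = (-69 + C)/((24*W)) = (-69 + C)*(1/(24*W)) = (-69 + C)/(24*W))
-34668 - r(88, o) = -34668 - (-69 + 88)/(24*14) = -34668 - 19/(24*14) = -34668 - 1*19/336 = -34668 - 19/336 = -11648467/336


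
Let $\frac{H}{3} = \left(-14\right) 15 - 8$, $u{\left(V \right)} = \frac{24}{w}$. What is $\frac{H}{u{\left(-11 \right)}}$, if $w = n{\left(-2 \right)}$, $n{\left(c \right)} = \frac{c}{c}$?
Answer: $- \frac{109}{4} \approx -27.25$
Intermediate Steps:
$n{\left(c \right)} = 1$
$w = 1$
$u{\left(V \right)} = 24$ ($u{\left(V \right)} = \frac{24}{1} = 24 \cdot 1 = 24$)
$H = -654$ ($H = 3 \left(\left(-14\right) 15 - 8\right) = 3 \left(-210 - 8\right) = 3 \left(-218\right) = -654$)
$\frac{H}{u{\left(-11 \right)}} = - \frac{654}{24} = \left(-654\right) \frac{1}{24} = - \frac{109}{4}$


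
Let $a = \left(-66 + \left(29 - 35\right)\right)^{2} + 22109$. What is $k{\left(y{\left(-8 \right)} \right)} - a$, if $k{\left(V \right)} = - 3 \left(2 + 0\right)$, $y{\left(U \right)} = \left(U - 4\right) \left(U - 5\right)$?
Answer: $-27299$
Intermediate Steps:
$a = 27293$ ($a = \left(-66 - 6\right)^{2} + 22109 = \left(-72\right)^{2} + 22109 = 5184 + 22109 = 27293$)
$y{\left(U \right)} = \left(-5 + U\right) \left(-4 + U\right)$ ($y{\left(U \right)} = \left(-4 + U\right) \left(-5 + U\right) = \left(-5 + U\right) \left(-4 + U\right)$)
$k{\left(V \right)} = -6$ ($k{\left(V \right)} = \left(-3\right) 2 = -6$)
$k{\left(y{\left(-8 \right)} \right)} - a = -6 - 27293 = -27299$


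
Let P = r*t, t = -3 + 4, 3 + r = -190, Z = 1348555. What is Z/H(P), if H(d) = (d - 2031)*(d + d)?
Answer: 1348555/858464 ≈ 1.5709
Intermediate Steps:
r = -193 (r = -3 - 190 = -193)
t = 1
P = -193 (P = -193*1 = -193)
H(d) = 2*d*(-2031 + d) (H(d) = (-2031 + d)*(2*d) = 2*d*(-2031 + d))
Z/H(P) = 1348555/((2*(-193)*(-2031 - 193))) = 1348555/((2*(-193)*(-2224))) = 1348555/858464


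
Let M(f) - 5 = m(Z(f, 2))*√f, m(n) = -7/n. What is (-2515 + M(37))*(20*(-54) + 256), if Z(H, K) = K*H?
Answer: 2068240 + 2884*√37/37 ≈ 2.0687e+6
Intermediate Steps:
Z(H, K) = H*K
M(f) = 5 - 7/(2*√f) (M(f) = 5 + (-7*1/(2*f))*√f = 5 + (-7/(2*f))*√f = 5 - 7/(2*√f))
(-2515 + M(37))*(20*(-54) + 256) = (-2515 + (5 - 7*√37/74))*(20*(-54) + 256) = (-2515 + (5 - 7*√37/74))*(-1080 + 256) = (-2515 + (5 - 7*√37/74))*(-824) = (-2510 - 7*√37/74)*(-824) = 2068240 + 2884*√37/37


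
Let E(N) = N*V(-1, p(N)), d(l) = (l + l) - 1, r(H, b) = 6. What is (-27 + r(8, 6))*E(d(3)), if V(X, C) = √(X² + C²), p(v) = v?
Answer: -105*√26 ≈ -535.40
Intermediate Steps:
V(X, C) = √(C² + X²)
d(l) = -1 + 2*l (d(l) = 2*l - 1 = -1 + 2*l)
E(N) = N*√(1 + N²) (E(N) = N*√(N² + (-1)²) = N*√(N² + 1) = N*√(1 + N²))
(-27 + r(8, 6))*E(d(3)) = (-27 + 6)*((-1 + 2*3)*√(1 + (-1 + 2*3)²)) = -21*(-1 + 6)*√(1 + (-1 + 6)²) = -105*√(1 + 5²) = -105*√(1 + 25) = -105*√26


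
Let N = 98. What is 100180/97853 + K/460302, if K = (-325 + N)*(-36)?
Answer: 7818784846/7506988601 ≈ 1.0415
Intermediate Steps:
K = 8172 (K = (-325 + 98)*(-36) = -227*(-36) = 8172)
100180/97853 + K/460302 = 100180/97853 + 8172/460302 = 100180*(1/97853) + 8172*(1/460302) = 100180/97853 + 1362/76717 = 7818784846/7506988601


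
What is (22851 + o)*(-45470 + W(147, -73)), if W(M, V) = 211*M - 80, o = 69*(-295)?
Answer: -36274368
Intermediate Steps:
o = -20355
W(M, V) = -80 + 211*M
(22851 + o)*(-45470 + W(147, -73)) = (22851 - 20355)*(-45470 + (-80 + 211*147)) = 2496*(-45470 + (-80 + 31017)) = 2496*(-45470 + 30937) = 2496*(-14533) = -36274368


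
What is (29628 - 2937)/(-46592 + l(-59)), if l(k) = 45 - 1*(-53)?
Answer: -31/54 ≈ -0.57407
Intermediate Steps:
l(k) = 98 (l(k) = 45 + 53 = 98)
(29628 - 2937)/(-46592 + l(-59)) = (29628 - 2937)/(-46592 + 98) = 26691/(-46494) = 26691*(-1/46494) = -31/54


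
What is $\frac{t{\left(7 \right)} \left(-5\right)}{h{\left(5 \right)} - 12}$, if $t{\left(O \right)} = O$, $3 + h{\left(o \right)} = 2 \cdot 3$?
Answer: $\frac{35}{9} \approx 3.8889$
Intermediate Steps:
$h{\left(o \right)} = 3$ ($h{\left(o \right)} = -3 + 2 \cdot 3 = -3 + 6 = 3$)
$\frac{t{\left(7 \right)} \left(-5\right)}{h{\left(5 \right)} - 12} = \frac{7 \left(-5\right)}{3 - 12} = - \frac{35}{-9} = \left(-35\right) \left(- \frac{1}{9}\right) = \frac{35}{9}$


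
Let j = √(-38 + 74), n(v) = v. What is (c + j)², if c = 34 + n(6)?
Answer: 2116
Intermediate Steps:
j = 6 (j = √36 = 6)
c = 40 (c = 34 + 6 = 40)
(c + j)² = (40 + 6)² = 46² = 2116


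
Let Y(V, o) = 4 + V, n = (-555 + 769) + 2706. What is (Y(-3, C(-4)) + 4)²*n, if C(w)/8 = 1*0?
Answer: 73000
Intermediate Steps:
n = 2920 (n = 214 + 2706 = 2920)
C(w) = 0 (C(w) = 8*(1*0) = 8*0 = 0)
(Y(-3, C(-4)) + 4)²*n = ((4 - 3) + 4)²*2920 = (1 + 4)²*2920 = 5²*2920 = 25*2920 = 73000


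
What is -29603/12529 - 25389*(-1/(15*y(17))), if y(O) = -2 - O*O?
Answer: -49701764/6076565 ≈ -8.1793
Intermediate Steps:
y(O) = -2 - O**2
-29603/12529 - 25389*(-1/(15*y(17))) = -29603/12529 - 25389*(-1/(15*(-2 - 1*17**2))) = -29603*1/12529 - 25389*(-1/(15*(-2 - 1*289))) = -29603/12529 - 25389*(-1/(15*(-2 - 289))) = -29603/12529 - 25389/((-15*(-291))) = -29603/12529 - 25389/4365 = -29603/12529 - 25389*1/4365 = -29603/12529 - 2821/485 = -49701764/6076565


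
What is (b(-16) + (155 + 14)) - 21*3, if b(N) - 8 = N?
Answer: 98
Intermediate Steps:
b(N) = 8 + N
(b(-16) + (155 + 14)) - 21*3 = ((8 - 16) + (155 + 14)) - 21*3 = (-8 + 169) - 63 = 161 - 63 = 98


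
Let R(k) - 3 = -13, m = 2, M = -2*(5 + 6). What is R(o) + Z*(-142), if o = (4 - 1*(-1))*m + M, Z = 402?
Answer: -57094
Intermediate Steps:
M = -22 (M = -2*11 = -22)
o = -12 (o = (4 - 1*(-1))*2 - 22 = (4 + 1)*2 - 22 = 5*2 - 22 = 10 - 22 = -12)
R(k) = -10 (R(k) = 3 - 13 = -10)
R(o) + Z*(-142) = -10 + 402*(-142) = -10 - 57084 = -57094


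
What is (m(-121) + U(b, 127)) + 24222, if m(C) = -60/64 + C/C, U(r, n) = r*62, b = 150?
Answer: 536353/16 ≈ 33522.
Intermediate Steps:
U(r, n) = 62*r
m(C) = 1/16 (m(C) = -60*1/64 + 1 = -15/16 + 1 = 1/16)
(m(-121) + U(b, 127)) + 24222 = (1/16 + 62*150) + 24222 = (1/16 + 9300) + 24222 = 148801/16 + 24222 = 536353/16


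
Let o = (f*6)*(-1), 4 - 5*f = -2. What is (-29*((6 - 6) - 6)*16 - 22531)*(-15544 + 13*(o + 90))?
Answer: 1428458486/5 ≈ 2.8569e+8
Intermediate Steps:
f = 6/5 (f = ⅘ - ⅕*(-2) = ⅘ + ⅖ = 6/5 ≈ 1.2000)
o = -36/5 (o = ((6/5)*6)*(-1) = (36/5)*(-1) = -36/5 ≈ -7.2000)
(-29*((6 - 6) - 6)*16 - 22531)*(-15544 + 13*(o + 90)) = (-29*((6 - 6) - 6)*16 - 22531)*(-15544 + 13*(-36/5 + 90)) = (-29*(0 - 6)*16 - 22531)*(-15544 + 13*(414/5)) = (-29*(-6)*16 - 22531)*(-15544 + 5382/5) = (174*16 - 22531)*(-72338/5) = (2784 - 22531)*(-72338/5) = -19747*(-72338/5) = 1428458486/5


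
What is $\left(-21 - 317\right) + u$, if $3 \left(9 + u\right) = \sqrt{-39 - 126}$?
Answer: $-347 + \frac{i \sqrt{165}}{3} \approx -347.0 + 4.2817 i$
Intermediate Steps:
$u = -9 + \frac{i \sqrt{165}}{3}$ ($u = -9 + \frac{\sqrt{-39 - 126}}{3} = -9 + \frac{\sqrt{-165}}{3} = -9 + \frac{i \sqrt{165}}{3} \approx -9.0 + 4.2817 i$)
$\left(-21 - 317\right) + u = \left(-21 - 317\right) - \left(9 - \frac{i \sqrt{165}}{3}\right) = -338 - \left(9 - \frac{i \sqrt{165}}{3}\right) = -347 + \frac{i \sqrt{165}}{3}$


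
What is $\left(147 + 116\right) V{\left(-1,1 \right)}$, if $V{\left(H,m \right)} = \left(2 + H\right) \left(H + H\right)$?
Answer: $-526$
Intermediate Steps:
$V{\left(H,m \right)} = 2 H \left(2 + H\right)$ ($V{\left(H,m \right)} = \left(2 + H\right) 2 H = 2 H \left(2 + H\right)$)
$\left(147 + 116\right) V{\left(-1,1 \right)} = \left(147 + 116\right) 2 \left(-1\right) \left(2 - 1\right) = 263 \cdot 2 \left(-1\right) 1 = 263 \left(-2\right) = -526$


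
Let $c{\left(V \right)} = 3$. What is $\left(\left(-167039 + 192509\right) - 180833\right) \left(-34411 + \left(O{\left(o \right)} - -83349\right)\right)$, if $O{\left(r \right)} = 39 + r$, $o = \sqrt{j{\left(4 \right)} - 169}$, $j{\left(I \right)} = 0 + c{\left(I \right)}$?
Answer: $-7609213651 - 155363 i \sqrt{166} \approx -7.6092 \cdot 10^{9} - 2.0017 \cdot 10^{6} i$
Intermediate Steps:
$j{\left(I \right)} = 3$ ($j{\left(I \right)} = 0 + 3 = 3$)
$o = i \sqrt{166}$ ($o = \sqrt{3 - 169} = \sqrt{-166} = i \sqrt{166} \approx 12.884 i$)
$\left(\left(-167039 + 192509\right) - 180833\right) \left(-34411 + \left(O{\left(o \right)} - -83349\right)\right) = \left(\left(-167039 + 192509\right) - 180833\right) \left(-34411 + \left(\left(39 + i \sqrt{166}\right) - -83349\right)\right) = \left(25470 - 180833\right) \left(-34411 + \left(\left(39 + i \sqrt{166}\right) + 83349\right)\right) = - 155363 \left(-34411 + \left(83388 + i \sqrt{166}\right)\right) = - 155363 \left(48977 + i \sqrt{166}\right) = -7609213651 - 155363 i \sqrt{166}$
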